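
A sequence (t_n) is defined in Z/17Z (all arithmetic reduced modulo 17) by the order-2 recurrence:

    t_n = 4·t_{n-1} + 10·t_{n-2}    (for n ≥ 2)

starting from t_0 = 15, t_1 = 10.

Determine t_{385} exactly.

t_2 = 4·10 + 10·15 = 3
t_3 = 4·3 + 10·10 = 10
t_4 = 4·10 + 10·3 = 2
t_5 = 4·2 + 10·10 = 6
t_6 = 4·6 + 10·2 = 10
t_7 = 4·10 + 10·6 = 15
Continuing the recurrence:
  t_8 = 7;  t_9 = 8;  t_10 = 0;  t_11 = 12;  t_12 = 14;  t_13 = 6
  t_14 = 11;  t_15 = 2;  t_16 = 16;  t_17 = 16;  t_18 = 3;  t_19 = 2
  t_20 = 4;  t_21 = 2;  t_22 = 14;  t_23 = 8;  t_24 = 2;  t_25 = 3
  t_26 = 15;  t_27 = 5;  t_28 = 0;  t_29 = 16;  t_30 = 13;  t_31 = 8
  t_32 = 9;  t_33 = 14;  t_34 = 10;  t_35 = 10;  t_36 = 4;  t_37 = 14
  t_38 = 11;  t_39 = 14;  t_40 = 13;  t_41 = 5;  t_42 = 14;  t_43 = 4
  t_44 = 3;  t_45 = 1;  t_46 = 0;  t_47 = 10;  t_48 = 6;  t_49 = 5
  t_50 = 12;  t_51 = 13;  t_52 = 2;  t_53 = 2;  t_54 = 11;  t_55 = 13
  t_56 = 9;  t_57 = 13;  t_58 = 6;  t_59 = 1;  t_60 = 13;  t_61 = 11
  t_62 = 4;  t_63 = 7;  t_64 = 0;  t_65 = 2;  t_66 = 8;  t_67 = 1
  t_68 = 16;  t_69 = 6;  t_70 = 14;  t_71 = 14;  t_72 = 9;  t_73 = 6
  t_74 = 12;  t_75 = 6;  t_76 = 8;  t_77 = 7;  t_78 = 6;  t_79 = 9
  t_80 = 11;  t_81 = 15;  t_82 = 0;  t_83 = 14;  t_84 = 5;  t_85 = 7
  t_86 = 10;  t_87 = 8;  t_88 = 13;  t_89 = 13;  t_90 = 12;  t_91 = 8
  t_92 = 16;  t_93 = 8;  t_94 = 5;  t_95 = 15;  t_96 = 8;  t_97 = 12
  t_98 = 9;  t_99 = 3;  t_100 = 0;  t_101 = 13;  t_102 = 1;  t_103 = 15
  t_104 = 2;  t_105 = 5;  t_106 = 6;  t_107 = 6;  t_108 = 16;  t_109 = 5
  t_110 = 10;  t_111 = 5;  t_112 = 1;  t_113 = 3;  t_114 = 5;  t_115 = 16
  t_116 = 12;  t_117 = 4;  t_118 = 0;  t_119 = 6;  t_120 = 7;  t_121 = 3
  t_122 = 14;  t_123 = 1;  t_124 = 8;  t_125 = 8;  t_126 = 10;  t_127 = 1
  t_128 = 2;  t_129 = 1;  t_130 = 7;  t_131 = 4;  t_132 = 1;  t_133 = 10
  t_134 = 16;  t_135 = 11;  t_136 = 0;  t_137 = 8;  t_138 = 15;  t_139 = 4
  t_140 = 13;  t_141 = 7;  t_142 = 5;  t_143 = 5;  t_144 = 2;  t_145 = 7
  t_146 = 14;  t_147 = 7;  t_148 = 15;  t_149 = 11;  t_150 = 7;  t_151 = 2
  t_152 = 10;  t_153 = 9;  t_154 = 0;  t_155 = 5;  t_156 = 3;  t_157 = 11
  t_158 = 6;  t_159 = 15;  t_160 = 1;  t_161 = 1;  t_162 = 14;  t_163 = 15
  t_164 = 13;  t_165 = 15;  t_166 = 3;  t_167 = 9;  t_168 = 15;  t_169 = 14
  t_170 = 2;  t_171 = 12;  t_172 = 0;  t_173 = 1;  t_174 = 4;  t_175 = 9
  t_176 = 8;  t_177 = 3;  t_178 = 7;  t_179 = 7;  t_180 = 13;  t_181 = 3
  t_182 = 6;  t_183 = 3;  t_184 = 4;  t_185 = 12;  t_186 = 3;  t_187 = 13
  t_188 = 14;  t_189 = 16;  t_190 = 0;  t_191 = 7;  t_192 = 11;  t_193 = 12
  t_194 = 5;  t_195 = 4;  t_196 = 15;  t_197 = 15;  t_198 = 6;  t_199 = 4
  t_200 = 8;  t_201 = 4;  t_202 = 11;  t_203 = 16;  t_204 = 4;  t_205 = 6
  t_206 = 13;  t_207 = 10;  t_208 = 0;  t_209 = 15;  t_210 = 9;  t_211 = 16
  t_212 = 1;  t_213 = 11;  t_214 = 3;  t_215 = 3;  t_216 = 8;  t_217 = 11
  t_218 = 5;  t_219 = 11;  t_220 = 9;  t_221 = 10;  t_222 = 11;  t_223 = 8
  t_224 = 6;  t_225 = 2;  t_226 = 0;  t_227 = 3;  t_228 = 12;  t_229 = 10
  t_230 = 7;  t_231 = 9;  t_232 = 4;  t_233 = 4;  t_234 = 5;  t_235 = 9
  t_236 = 1;  t_237 = 9;  t_238 = 12;  t_239 = 2;  t_240 = 9;  t_241 = 5
  t_242 = 8;  t_243 = 14;  t_244 = 0;  t_245 = 4;  t_246 = 16;  t_247 = 2
  t_248 = 15;  t_249 = 12;  t_250 = 11;  t_251 = 11;  t_252 = 1;  t_253 = 12
  t_254 = 7;  t_255 = 12;  t_256 = 16;  t_257 = 14;  t_258 = 12;  t_259 = 1
  t_260 = 5;  t_261 = 13;  t_262 = 0;  t_263 = 11;  t_264 = 10;  t_265 = 14
  t_266 = 3;  t_267 = 16;  t_268 = 9;  t_269 = 9;  t_270 = 7;  t_271 = 16
  t_272 = 15;  t_273 = 16;  t_274 = 10;  t_275 = 13;  t_276 = 16;  t_277 = 7
  t_278 = 1;  t_279 = 6;  t_280 = 0;  t_281 = 9;  t_282 = 2;  t_283 = 13
  t_284 = 4;  t_285 = 10;  t_286 = 12;  t_287 = 12;  t_288 = 15;  t_289 = 10
  t_290 = 3;  t_291 = 10;  t_292 = 2;  t_293 = 6;  t_294 = 10;  t_295 = 15
  t_296 = 7;  t_297 = 8;  t_298 = 0;  t_299 = 12;  t_300 = 14;  t_301 = 6
  t_302 = 11;  t_303 = 2;  t_304 = 16;  t_305 = 16;  t_306 = 3;  t_307 = 2
  t_308 = 4;  t_309 = 2;  t_310 = 14;  t_311 = 8;  t_312 = 2;  t_313 = 3
  t_314 = 15;  t_315 = 5;  t_316 = 0;  t_317 = 16;  t_318 = 13;  t_319 = 8
  t_320 = 9;  t_321 = 14;  t_322 = 10;  t_323 = 10;  t_324 = 4;  t_325 = 14
  t_326 = 11;  t_327 = 14;  t_328 = 13;  t_329 = 5;  t_330 = 14;  t_331 = 4
  t_332 = 3;  t_333 = 1;  t_334 = 0;  t_335 = 10;  t_336 = 6;  t_337 = 5
  t_338 = 12;  t_339 = 13;  t_340 = 2;  t_341 = 2;  t_342 = 11;  t_343 = 13
  t_344 = 9;  t_345 = 13;  t_346 = 6;  t_347 = 1;  t_348 = 13;  t_349 = 11
  t_350 = 4;  t_351 = 7;  t_352 = 0;  t_353 = 2;  t_354 = 8;  t_355 = 1
  t_356 = 16;  t_357 = 6;  t_358 = 14;  t_359 = 14;  t_360 = 9;  t_361 = 6
  t_362 = 12;  t_363 = 6;  t_364 = 8;  t_365 = 7;  t_366 = 6;  t_367 = 9
  t_368 = 11;  t_369 = 15;  t_370 = 0;  t_371 = 14;  t_372 = 5;  t_373 = 7
  t_374 = 10;  t_375 = 8;  t_376 = 13;  t_377 = 13;  t_378 = 12;  t_379 = 8
  t_380 = 16;  t_381 = 8;  t_382 = 5;  t_383 = 15
t_384 = 4·15 + 10·5 = 8
t_385 = 4·8 + 10·15 = 12

12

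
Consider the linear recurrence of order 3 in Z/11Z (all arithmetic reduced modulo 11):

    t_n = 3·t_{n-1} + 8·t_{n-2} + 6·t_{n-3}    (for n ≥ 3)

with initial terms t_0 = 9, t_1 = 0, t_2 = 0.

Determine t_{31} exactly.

t_3 = 3·0 + 8·0 + 6·9 = 10
t_4 = 3·10 + 8·0 + 6·0 = 8
t_5 = 3·8 + 8·10 + 6·0 = 5
t_6 = 3·5 + 8·8 + 6·10 = 7
t_7 = 3·7 + 8·5 + 6·8 = 10
t_8 = 3·10 + 8·7 + 6·5 = 6
t_9 = 3·6 + 8·10 + 6·7 = 8
t_10 = 3·8 + 8·6 + 6·10 = 0
t_11 = 3·0 + 8·8 + 6·6 = 1
t_12 = 3·1 + 8·0 + 6·8 = 7
t_13 = 3·7 + 8·1 + 6·0 = 7
t_14 = 3·7 + 8·7 + 6·1 = 6
t_15 = 3·6 + 8·7 + 6·7 = 6
t_16 = 3·6 + 8·6 + 6·7 = 9
t_17 = 3·9 + 8·6 + 6·6 = 1
t_18 = 3·1 + 8·9 + 6·6 = 1
t_19 = 3·1 + 8·1 + 6·9 = 10
t_20 = 3·10 + 8·1 + 6·1 = 0
t_21 = 3·0 + 8·10 + 6·1 = 9
t_22 = 3·9 + 8·0 + 6·10 = 10
t_23 = 3·10 + 8·9 + 6·0 = 3
t_24 = 3·3 + 8·10 + 6·9 = 0
t_25 = 3·0 + 8·3 + 6·10 = 7
t_26 = 3·7 + 8·0 + 6·3 = 6
t_27 = 3·6 + 8·7 + 6·0 = 8
t_28 = 3·8 + 8·6 + 6·7 = 4
t_29 = 3·4 + 8·8 + 6·6 = 2
t_30 = 3·2 + 8·4 + 6·8 = 9
t_31 = 3·9 + 8·2 + 6·4 = 1

1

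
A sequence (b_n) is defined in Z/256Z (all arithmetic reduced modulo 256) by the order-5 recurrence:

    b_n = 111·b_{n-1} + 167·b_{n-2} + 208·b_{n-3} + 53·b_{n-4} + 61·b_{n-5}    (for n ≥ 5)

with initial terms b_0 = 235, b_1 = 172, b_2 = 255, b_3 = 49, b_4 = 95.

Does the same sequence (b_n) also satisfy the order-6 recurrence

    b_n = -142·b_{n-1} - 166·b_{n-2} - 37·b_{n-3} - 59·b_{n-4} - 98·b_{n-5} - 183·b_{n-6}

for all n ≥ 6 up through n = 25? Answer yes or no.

Terms b_0..b_25: 235, 172, 255, 49, 95, 243, 237, 96, 3, 111, 14, 68, 77, 209, 115, 46, 236, 100, 76, 221, 121, 82, 157, 190, 35, 126
n=6: candidate gives 237, actual b_6 = 237 ✓
n=7: candidate gives 96, actual b_7 = 96 ✓
n=8: candidate gives 3, actual b_8 = 3 ✓
n=9: candidate gives 111, actual b_9 = 111 ✓
n=10: candidate gives 14, actual b_10 = 14 ✓
n=11: candidate gives 68, actual b_11 = 68 ✓
n=12: candidate gives 77, actual b_12 = 77 ✓
n=13: candidate gives 209, actual b_13 = 209 ✓
n=14: candidate gives 115, actual b_14 = 115 ✓
n=15: candidate gives 46, actual b_15 = 46 ✓
n=16: candidate gives 236, actual b_16 = 236 ✓
n=17: candidate gives 100, actual b_17 = 100 ✓
n=18: candidate gives 76, actual b_18 = 76 ✓
n=19: candidate gives 221, actual b_19 = 221 ✓
n=20: candidate gives 121, actual b_20 = 121 ✓
n=21: candidate gives 82, actual b_21 = 82 ✓
n=22: candidate gives 157, actual b_22 = 157 ✓
n=23: candidate gives 190, actual b_23 = 190 ✓
n=24: candidate gives 35, actual b_24 = 35 ✓
n=25: candidate gives 126, actual b_25 = 126 ✓

yes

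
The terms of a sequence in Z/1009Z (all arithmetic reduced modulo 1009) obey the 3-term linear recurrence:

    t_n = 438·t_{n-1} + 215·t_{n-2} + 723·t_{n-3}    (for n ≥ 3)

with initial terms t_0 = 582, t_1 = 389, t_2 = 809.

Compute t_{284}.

549

t_3 = 438·809 + 215·389 + 723·582 = 104
t_4 = 438·104 + 215·809 + 723·389 = 270
t_5 = 438·270 + 215·104 + 723·809 = 56
t_6 = 438·56 + 215·270 + 723·104 = 366
t_7 = 438·366 + 215·56 + 723·270 = 282
t_8 = 438·282 + 215·366 + 723·56 = 534
Continuing the recurrence:
  t_9 = 154;  t_10 = 710;  t_11 = 665;  t_12 = 312;  t_13 = 896;  t_14 = 944
  t_15 = 272;  t_16 = 255;  t_17 = 77;  t_18 = 669;  t_19 = 541;  t_20 = 576
  t_21 = 694;  t_22 = 656;  t_23 = 381;  t_24 = 462;  t_25 = 800;  t_26 = 731
  t_27 = 842;  t_28 = 515;  t_29 = 779;  t_30 = 234;  t_31 = 598;  t_32 = 648
  t_33 = 392;  t_34 = 746;  t_35 = 693;  t_36 = 680;  t_37 = 400;  t_38 = 104
  t_39 = 639;  t_40 = 168;  t_41 = 614;  t_42 = 209;  t_43 = 947;  t_44 = 588
  t_45 = 802;  t_46 = 9;  t_47 = 132;  t_48 = 900;  t_49 = 262;  t_50 = 92
  t_51 = 666;  t_52 = 450;  t_53 = 179;  t_54 = 820;  t_55 = 551;  t_56 = 177
  t_57 = 822;  t_58 = 363;  t_59 = 564;  t_60 = 184;  t_61 = 161;  t_62 = 233
  t_63 = 298;  t_64 = 376;  t_65 = 680;  t_66 = 842;  t_67 = 833;  t_68 = 272
  t_69 = 915;  t_70 = 41;  t_71 = 676;  t_72 = 835;  t_73 = 898;  t_74 = 129
  t_75 = 672;  t_76 = 667;  t_77 = 168;  t_78 = 581;  t_79 = 954;  t_80 = 309
  t_81 = 738;  t_82 = 800;  t_83 = 952;  t_84 = 542;  t_85 = 377;  t_86 = 303
  t_87 = 235;  t_88 = 722;  t_89 = 610;  t_90 = 32;  t_91 = 223;  t_92 = 724
  t_93 = 737;  t_94 = 998;  t_95 = 50;  t_96 = 463;  t_97 = 764;  t_98 = 133
  t_99 = 295;  t_100 = 850;  t_101 = 141;  t_102 = 716;  t_103 = 932;  t_104 = 177
  t_105 = 482;  t_106 = 781;  t_107 = 567;  t_108 = 934;  t_109 = 895;  t_110 = 824
  t_111 = 666;  t_112 = 1008;  t_113 = 925;  t_114 = 551;  t_115 = 575;  t_116 = 829
  t_117 = 207;  t_118 = 524;  t_119 = 599;  t_120 = 3;  t_121 = 415;  t_122 = 2
  t_123 = 451;  t_124 = 576;  t_125 = 576;  t_126 = 946;  t_127 = 122;  t_128 = 271
  t_129 = 497;  t_130 = 917;  t_131 = 152;  t_132 = 509;  t_133 = 423;  t_134 = 1005
  t_135 = 123;  t_136 = 648;  t_137 = 641;  t_138 = 471;  t_139 = 372;  t_140 = 155
  t_141 = 47;  t_142 = 996;  t_143 = 441;  t_144 = 346;  t_145 = 858;  t_146 = 179
  t_147 = 458;  t_148 = 764;  t_149 = 506;  t_150 = 632;  t_151 = 617;  t_152 = 79
  t_153 = 631;  t_154 = 866;  t_155 = 996;  t_156 = 30;  t_157 = 793;  t_158 = 316
  t_159 = 650;  t_160 = 726;  t_161 = 86;  t_162 = 795;  t_163 = 651;  t_164 = 624
  t_165 = 251;  t_166 = 399;  t_167 = 822;  t_168 = 705;  t_169 = 94;  t_170 = 33
  t_171 = 528;  t_172 = 594;  t_173 = 5;  t_174 = 81;  t_175 = 866;  t_176 = 774
  t_177 = 563;  t_178 = 861;  t_179 = 333;  t_180 = 439;  t_181 = 478;  t_182 = 657
  t_183 = 624;  t_184 = 384;  t_185 = 433;  t_186 = 922;  t_187 = 660;  t_188 = 232
  t_189 = 4;  t_190 = 96;  t_191 = 772;  t_192 = 446;  t_193 = 902;  t_194 = 771
  t_195 = 472;  t_196 = 512;  t_197 = 294;  t_198 = 942;  t_199 = 440;  t_200 = 394
  t_201 = 787;  t_202 = 876;  t_203 = 285;  t_204 = 305;  t_205 = 833;  t_206 = 814
  t_207 = 401;  t_208 = 411;  t_209 = 132;  t_210 = 216;  t_211 = 397;  t_212 = 954
  t_213 = 498;  t_214 = 938;  t_215 = 892;  t_216 = 933;  t_217 = 205;  t_218 = 967
  t_219 = 1001;  t_220 = 475;  t_221 = 398;  t_222 = 253;  t_223 = 1003;  t_224 = 497
  t_225 = 760;  t_226 = 518;  t_227 = 937;  t_228 = 707;  t_229 = 742;  t_230 = 156
  t_231 = 431;  t_232 = 16;  t_233 = 571;  t_234 = 111;  t_235 = 322;  t_236 = 586
  t_237 = 533;  t_238 = 976;  t_239 = 148;  t_240 = 137;  t_241 = 364;  t_242 = 254
  t_243 = 998;  t_244 = 174;  t_245 = 194;  t_246 = 412;  t_247 = 872;  t_248 = 333
  t_249 = 585;  t_250 = 740;  t_251 = 498;  t_252 = 42;  t_253 = 600;  t_254 = 250
  t_255 = 472;  t_256 = 94;  t_257 = 522;  t_258 = 846;  t_259 = 835;  t_260 = 782
  t_261 = 592;  t_262 = 942;  t_263 = 407;  t_264 = 603;  t_265 = 478;  t_266 = 627
  t_267 = 111;  t_268 = 301;  t_269 = 597;  t_270 = 836;  t_271 = 801;  t_272 = 632
  t_273 = 63;  t_274 = 982;  t_275 = 569;  t_276 = 392;  t_277 = 62;  t_278 = 161
  t_279 = 997;  t_280 = 528;  t_281 = 9;  t_282 = 823
t_283 = 438·823 + 215·9 + 723·528 = 520
t_284 = 438·520 + 215·823 + 723·9 = 549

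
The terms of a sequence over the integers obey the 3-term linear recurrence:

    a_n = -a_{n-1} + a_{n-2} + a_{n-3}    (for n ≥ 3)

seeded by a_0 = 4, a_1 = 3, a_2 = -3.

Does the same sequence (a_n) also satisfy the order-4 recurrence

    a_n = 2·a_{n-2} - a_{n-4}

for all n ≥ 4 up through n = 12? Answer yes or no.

Terms a_0..a_12: 4, 3, -3, 10, -10, 17, -17, 24, -24, 31, -31, 38, -38
n=4: candidate gives -10, actual a_4 = -10 ✓
n=5: candidate gives 17, actual a_5 = 17 ✓
n=6: candidate gives -17, actual a_6 = -17 ✓
n=7: candidate gives 24, actual a_7 = 24 ✓
n=8: candidate gives -24, actual a_8 = -24 ✓
n=9: candidate gives 31, actual a_9 = 31 ✓
n=10: candidate gives -31, actual a_10 = -31 ✓
n=11: candidate gives 38, actual a_11 = 38 ✓
n=12: candidate gives -38, actual a_12 = -38 ✓

yes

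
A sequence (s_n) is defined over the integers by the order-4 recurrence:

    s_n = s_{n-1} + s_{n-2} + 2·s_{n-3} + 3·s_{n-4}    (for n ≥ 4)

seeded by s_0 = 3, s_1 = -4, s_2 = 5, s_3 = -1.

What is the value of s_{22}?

s_4 = 1·-1 + 1·5 + 2·-4 + 3·3 = 5
s_5 = 1·5 + 1·-1 + 2·5 + 3·-4 = 2
s_6 = 1·2 + 1·5 + 2·-1 + 3·5 = 20
s_7 = 1·20 + 1·2 + 2·5 + 3·-1 = 29
s_8 = 1·29 + 1·20 + 2·2 + 3·5 = 68
s_9 = 1·68 + 1·29 + 2·20 + 3·2 = 143
s_10 = 1·143 + 1·68 + 2·29 + 3·20 = 329
s_11 = 1·329 + 1·143 + 2·68 + 3·29 = 695
s_12 = 1·695 + 1·329 + 2·143 + 3·68 = 1514
s_13 = 1·1514 + 1·695 + 2·329 + 3·143 = 3296
s_14 = 1·3296 + 1·1514 + 2·695 + 3·329 = 7187
s_15 = 1·7187 + 1·3296 + 2·1514 + 3·695 = 15596
s_16 = 1·15596 + 1·7187 + 2·3296 + 3·1514 = 33917
s_17 = 1·33917 + 1·15596 + 2·7187 + 3·3296 = 73775
s_18 = 1·73775 + 1·33917 + 2·15596 + 3·7187 = 160445
s_19 = 1·160445 + 1·73775 + 2·33917 + 3·15596 = 348842
s_20 = 1·348842 + 1·160445 + 2·73775 + 3·33917 = 758588
s_21 = 1·758588 + 1·348842 + 2·160445 + 3·73775 = 1649645
s_22 = 1·1649645 + 1·758588 + 2·348842 + 3·160445 = 3587252

3587252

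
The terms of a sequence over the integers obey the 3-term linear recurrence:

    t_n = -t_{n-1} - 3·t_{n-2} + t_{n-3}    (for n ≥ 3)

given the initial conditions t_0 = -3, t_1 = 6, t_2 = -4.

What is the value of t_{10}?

104

t_3 = -1·-4 + -3·6 + 1·-3 = -17
t_4 = -1·-17 + -3·-4 + 1·6 = 35
t_5 = -1·35 + -3·-17 + 1·-4 = 12
t_6 = -1·12 + -3·35 + 1·-17 = -134
t_7 = -1·-134 + -3·12 + 1·35 = 133
t_8 = -1·133 + -3·-134 + 1·12 = 281
t_9 = -1·281 + -3·133 + 1·-134 = -814
t_10 = -1·-814 + -3·281 + 1·133 = 104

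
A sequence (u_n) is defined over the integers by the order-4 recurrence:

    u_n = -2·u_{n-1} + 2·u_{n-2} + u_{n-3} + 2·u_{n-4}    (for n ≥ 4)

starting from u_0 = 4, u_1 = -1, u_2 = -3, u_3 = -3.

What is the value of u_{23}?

u_4 = -2·-3 + 2·-3 + 1·-1 + 2·4 = 7
u_5 = -2·7 + 2·-3 + 1·-3 + 2·-1 = -25
u_6 = -2·-25 + 2·7 + 1·-3 + 2·-3 = 55
u_7 = -2·55 + 2·-25 + 1·7 + 2·-3 = -159
u_8 = -2·-159 + 2·55 + 1·-25 + 2·7 = 417
u_9 = -2·417 + 2·-159 + 1·55 + 2·-25 = -1147
u_10 = -2·-1147 + 2·417 + 1·-159 + 2·55 = 3079
u_11 = -2·3079 + 2·-1147 + 1·417 + 2·-159 = -8353
u_12 = -2·-8353 + 2·3079 + 1·-1147 + 2·417 = 22551
u_13 = -2·22551 + 2·-8353 + 1·3079 + 2·-1147 = -61023
u_14 = -2·-61023 + 2·22551 + 1·-8353 + 2·3079 = 164953
u_15 = -2·164953 + 2·-61023 + 1·22551 + 2·-8353 = -446107
u_16 = -2·-446107 + 2·164953 + 1·-61023 + 2·22551 = 1206199
u_17 = -2·1206199 + 2·-446107 + 1·164953 + 2·-61023 = -3261705
u_18 = -2·-3261705 + 2·1206199 + 1·-446107 + 2·164953 = 8819607
u_19 = -2·8819607 + 2·-3261705 + 1·1206199 + 2·-446107 = -23848639
u_20 = -2·-23848639 + 2·8819607 + 1·-3261705 + 2·1206199 = 64487185
u_21 = -2·64487185 + 2·-23848639 + 1·8819607 + 2·-3261705 = -174375451
u_22 = -2·-174375451 + 2·64487185 + 1·-23848639 + 2·8819607 = 471515847
u_23 = -2·471515847 + 2·-174375451 + 1·64487185 + 2·-23848639 = -1274992689

-1274992689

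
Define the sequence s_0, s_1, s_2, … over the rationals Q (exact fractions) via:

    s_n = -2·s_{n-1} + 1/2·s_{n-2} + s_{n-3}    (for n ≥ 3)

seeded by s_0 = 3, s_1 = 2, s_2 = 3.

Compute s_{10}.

s_3 = -2·3 + 1/2·2 + 1·3 = -2
s_4 = -2·-2 + 1/2·3 + 1·2 = 15/2
s_5 = -2·15/2 + 1/2·-2 + 1·3 = -13
s_6 = -2·-13 + 1/2·15/2 + 1·-2 = 111/4
s_7 = -2·111/4 + 1/2·-13 + 1·15/2 = -109/2
s_8 = -2·-109/2 + 1/2·111/4 + 1·-13 = 879/8
s_9 = -2·879/8 + 1/2·-109/2 + 1·111/4 = -877/4
s_10 = -2·-877/4 + 1/2·879/8 + 1·-109/2 = 7023/16

7023/16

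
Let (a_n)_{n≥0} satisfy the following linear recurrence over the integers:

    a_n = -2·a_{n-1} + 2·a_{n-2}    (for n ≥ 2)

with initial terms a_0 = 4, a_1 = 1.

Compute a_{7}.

-632

a_2 = -2·1 + 2·4 = 6
a_3 = -2·6 + 2·1 = -10
a_4 = -2·-10 + 2·6 = 32
a_5 = -2·32 + 2·-10 = -84
a_6 = -2·-84 + 2·32 = 232
a_7 = -2·232 + 2·-84 = -632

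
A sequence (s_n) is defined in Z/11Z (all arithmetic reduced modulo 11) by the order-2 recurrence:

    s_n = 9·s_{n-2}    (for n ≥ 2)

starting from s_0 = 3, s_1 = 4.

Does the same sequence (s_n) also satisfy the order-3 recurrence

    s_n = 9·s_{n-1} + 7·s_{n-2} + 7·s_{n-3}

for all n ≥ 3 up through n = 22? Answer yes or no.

Terms s_0..s_22: 3, 4, 5, 3, 1, 5, 9, 1, 4, 9, 3, 4, 5, 3, 1, 5, 9, 1, 4, 9, 3, 4, 5
n=3: candidate gives 6, actual s_3 = 3 ✗

no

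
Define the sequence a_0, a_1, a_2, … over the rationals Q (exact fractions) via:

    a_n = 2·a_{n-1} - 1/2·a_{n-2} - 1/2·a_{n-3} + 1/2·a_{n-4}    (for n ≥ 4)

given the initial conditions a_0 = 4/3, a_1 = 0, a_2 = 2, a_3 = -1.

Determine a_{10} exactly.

-593/12

a_4 = 2·-1 + -1/2·2 + -1/2·0 + 1/2·4/3 = -7/3
a_5 = 2·-7/3 + -1/2·-1 + -1/2·2 + 1/2·0 = -31/6
a_6 = 2·-31/6 + -1/2·-7/3 + -1/2·-1 + 1/2·2 = -23/3
a_7 = 2·-23/3 + -1/2·-31/6 + -1/2·-7/3 + 1/2·-1 = -145/12
a_8 = 2·-145/12 + -1/2·-23/3 + -1/2·-31/6 + 1/2·-7/3 = -227/12
a_9 = 2·-227/12 + -1/2·-145/12 + -1/2·-23/3 + 1/2·-31/6 = -733/24
a_10 = 2·-733/24 + -1/2·-227/12 + -1/2·-145/12 + 1/2·-23/3 = -593/12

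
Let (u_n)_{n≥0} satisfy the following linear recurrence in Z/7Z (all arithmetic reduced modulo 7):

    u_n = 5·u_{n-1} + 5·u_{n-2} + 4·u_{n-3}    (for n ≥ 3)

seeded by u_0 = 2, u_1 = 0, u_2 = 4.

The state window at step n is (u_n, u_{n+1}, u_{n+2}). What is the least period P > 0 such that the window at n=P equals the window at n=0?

n=0: window = (2, 0, 4)
n=1: window = (0, 4, 0)
n=2: window = (4, 0, 6)
n=3: window = (0, 6, 4)
n=4: window = (6, 4, 1)
n=5: window = (4, 1, 0)
n=6: window = (1, 0, 0)
n=7: window = (0, 0, 4)
n=8: window = (0, 4, 6)
n=9: window = (4, 6, 1)
n=10: window = (6, 1, 2)
n=11: window = (1, 2, 4)
n=12: window = (2, 4, 6)
n=13: window = (4, 6, 2)
n=14: window = (6, 2, 0)
n=15: window = (2, 0, 6)
n=16: window = (0, 6, 3)
n=17: window = (6, 3, 3)
n=18: window = (3, 3, 5)
n=19: window = (3, 5, 3)
n=20: window = (5, 3, 3)
n=21: window = (3, 3, 1)
n=22: window = (3, 1, 4)
n=23: window = (1, 4, 2)
n=24: window = (4, 2, 6)
n=25: window = (2, 6, 0)
n=26: window = (6, 0, 3)
n=27: window = (0, 3, 4)
n=28: window = (3, 4, 0)
n=29: window = (4, 0, 4)
n=30: window = (0, 4, 1)
n=31: window = (4, 1, 4)
n=32: window = (1, 4, 6)
n=33: window = (4, 6, 5)
n=34: window = (6, 5, 1)
n=35: window = (5, 1, 5)
n=36: window = (1, 5, 1)
n=37: window = (5, 1, 6)
n=38: window = (1, 6, 6)
n=39: window = (6, 6, 1)
n=40: window = (6, 1, 3)
…
n=169: window = (2, 2, 2)
n=170: window = (2, 2, 0)
n=171: window = (2, 0, 4)
window at n=171 equals window at n=0 → period = 171

171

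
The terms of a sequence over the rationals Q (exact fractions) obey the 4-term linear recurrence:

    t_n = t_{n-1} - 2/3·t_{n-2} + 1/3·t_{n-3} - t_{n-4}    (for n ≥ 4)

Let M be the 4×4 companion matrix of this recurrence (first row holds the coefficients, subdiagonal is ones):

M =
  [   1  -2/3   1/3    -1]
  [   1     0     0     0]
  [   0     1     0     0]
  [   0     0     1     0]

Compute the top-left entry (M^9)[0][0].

64/27

(M^9)[0][0] is the top entry after applying M 9 times to the unit state (1, 0, 0, 0). Equivalently it is h_{12} for the auxiliary sequence (h_n) obeying the same recurrence with h_3 = 1 and h_i = 0 for 0 ≤ i < 3:
h_4 = 1·1 + -2/3·0 + 1/3·0 + -1·0 = 1
h_5 = 1·1 + -2/3·1 + 1/3·0 + -1·0 = 1/3
h_6 = 1·1/3 + -2/3·1 + 1/3·1 + -1·0 = 0
h_7 = 1·0 + -2/3·1/3 + 1/3·1 + -1·1 = -8/9
h_8 = 1·-8/9 + -2/3·0 + 1/3·1/3 + -1·1 = -16/9
h_9 = 1·-16/9 + -2/3·-8/9 + 1/3·0 + -1·1/3 = -41/27
h_10 = 1·-41/27 + -2/3·-16/9 + 1/3·-8/9 + -1·0 = -17/27
h_11 = 1·-17/27 + -2/3·-41/27 + 1/3·-16/9 + -1·-8/9 = 55/81
h_12 = 1·55/81 + -2/3·-17/27 + 1/3·-41/27 + -1·-16/9 = 64/27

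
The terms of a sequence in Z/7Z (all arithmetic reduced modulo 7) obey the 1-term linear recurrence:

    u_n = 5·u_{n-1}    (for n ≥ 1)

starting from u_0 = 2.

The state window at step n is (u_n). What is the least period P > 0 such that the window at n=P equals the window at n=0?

6

n=0: window = (2)
n=1: window = (3)
n=2: window = (1)
n=3: window = (5)
n=4: window = (4)
n=5: window = (6)
n=6: window = (2)
window at n=6 equals window at n=0 → period = 6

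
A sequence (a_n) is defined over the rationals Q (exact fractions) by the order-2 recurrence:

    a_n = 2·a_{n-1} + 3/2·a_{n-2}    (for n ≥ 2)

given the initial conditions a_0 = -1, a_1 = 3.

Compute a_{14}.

a_2 = 2·3 + 3/2·-1 = 9/2
a_3 = 2·9/2 + 3/2·3 = 27/2
a_4 = 2·27/2 + 3/2·9/2 = 135/4
a_5 = 2·135/4 + 3/2·27/2 = 351/4
a_6 = 2·351/4 + 3/2·135/4 = 1809/8
a_7 = 2·1809/8 + 3/2·351/4 = 4671/8
a_8 = 2·4671/8 + 3/2·1809/8 = 24111/16
a_9 = 2·24111/16 + 3/2·4671/8 = 62235/16
a_10 = 2·62235/16 + 3/2·24111/16 = 321273/32
a_11 = 2·321273/32 + 3/2·62235/16 = 829251/32
a_12 = 2·829251/32 + 3/2·321273/32 = 4280823/64
a_13 = 2·4280823/64 + 3/2·829251/32 = 11049399/64
a_14 = 2·11049399/64 + 3/2·4280823/64 = 57040065/128

57040065/128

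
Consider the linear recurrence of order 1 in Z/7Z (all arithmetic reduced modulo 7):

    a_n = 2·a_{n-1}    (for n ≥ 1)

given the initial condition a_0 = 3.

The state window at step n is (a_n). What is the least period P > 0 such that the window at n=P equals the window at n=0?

n=0: window = (3)
n=1: window = (6)
n=2: window = (5)
n=3: window = (3)
window at n=3 equals window at n=0 → period = 3

3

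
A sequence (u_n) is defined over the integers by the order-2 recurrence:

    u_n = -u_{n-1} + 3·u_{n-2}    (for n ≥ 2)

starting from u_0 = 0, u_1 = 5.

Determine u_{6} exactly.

-200

u_2 = -1·5 + 3·0 = -5
u_3 = -1·-5 + 3·5 = 20
u_4 = -1·20 + 3·-5 = -35
u_5 = -1·-35 + 3·20 = 95
u_6 = -1·95 + 3·-35 = -200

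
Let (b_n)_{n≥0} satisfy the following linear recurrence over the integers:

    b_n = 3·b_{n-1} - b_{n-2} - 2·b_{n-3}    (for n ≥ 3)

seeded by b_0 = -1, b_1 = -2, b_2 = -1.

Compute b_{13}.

14554

b_3 = 3·-1 + -1·-2 + -2·-1 = 1
b_4 = 3·1 + -1·-1 + -2·-2 = 8
b_5 = 3·8 + -1·1 + -2·-1 = 25
b_6 = 3·25 + -1·8 + -2·1 = 65
b_7 = 3·65 + -1·25 + -2·8 = 154
b_8 = 3·154 + -1·65 + -2·25 = 347
b_9 = 3·347 + -1·154 + -2·65 = 757
b_10 = 3·757 + -1·347 + -2·154 = 1616
b_11 = 3·1616 + -1·757 + -2·347 = 3397
b_12 = 3·3397 + -1·1616 + -2·757 = 7061
b_13 = 3·7061 + -1·3397 + -2·1616 = 14554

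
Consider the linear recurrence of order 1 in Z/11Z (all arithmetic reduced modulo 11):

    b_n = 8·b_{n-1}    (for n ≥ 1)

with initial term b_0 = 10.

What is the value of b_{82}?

b_1 = 8·10 = 3
b_2 = 8·3 = 2
b_3 = 8·2 = 5
b_4 = 8·5 = 7
b_5 = 8·7 = 1
b_6 = 8·1 = 8
b_7 = 8·8 = 9
b_8 = 8·9 = 6
b_9 = 8·6 = 4
b_10 = 8·4 = 10
(b_10) = (10) = (b_0), so the sequence has period 10.
82 ≡ 2 (mod 10), hence b_82 = b_2 = 2.

2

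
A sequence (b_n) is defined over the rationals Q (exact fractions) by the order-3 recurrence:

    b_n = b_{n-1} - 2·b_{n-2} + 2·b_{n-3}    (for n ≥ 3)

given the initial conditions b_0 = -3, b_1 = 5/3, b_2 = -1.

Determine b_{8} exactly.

b_3 = 1·-1 + -2·5/3 + 2·-3 = -31/3
b_4 = 1·-31/3 + -2·-1 + 2·5/3 = -5
b_5 = 1·-5 + -2·-31/3 + 2·-1 = 41/3
b_6 = 1·41/3 + -2·-5 + 2·-31/3 = 3
b_7 = 1·3 + -2·41/3 + 2·-5 = -103/3
b_8 = 1·-103/3 + -2·3 + 2·41/3 = -13

-13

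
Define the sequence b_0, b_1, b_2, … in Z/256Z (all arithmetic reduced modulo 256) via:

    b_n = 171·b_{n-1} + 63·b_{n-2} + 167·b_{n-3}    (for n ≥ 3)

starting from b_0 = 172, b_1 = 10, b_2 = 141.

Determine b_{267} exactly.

b_3 = 171·141 + 63·10 + 167·172 = 217
b_4 = 171·217 + 63·141 + 167·10 = 44
b_5 = 171·44 + 63·217 + 167·141 = 198
b_6 = 171·198 + 63·44 + 167·217 = 165
b_7 = 171·165 + 63·198 + 167·44 = 165
b_8 = 171·165 + 63·165 + 167·198 = 252
Continuing the recurrence:
  b_9 = 146;  b_10 = 45;  b_11 = 97;  b_12 = 28;  b_13 = 238;  b_14 = 37
  b_15 = 141;  b_16 = 140;  b_17 = 90;  b_18 = 141;  b_19 = 169;  b_20 = 76
  b_21 = 86;  b_22 = 101;  b_23 = 53;  b_24 = 92;  b_25 = 98;  b_26 = 173
  b_27 = 177;  b_28 = 188;  b_29 = 254;  b_30 = 101;  b_31 = 157;  b_32 = 108
  b_33 = 170;  b_34 = 141;  b_35 = 121;  b_36 = 108;  b_37 = 230;  b_38 = 37
  b_39 = 197;  b_40 = 188;  b_41 = 50;  b_42 = 45;  b_43 = 1;  b_44 = 92
  b_45 = 14;  b_46 = 165;  b_47 = 173;  b_48 = 76;  b_49 = 250;  b_50 = 141
  b_51 = 73;  b_52 = 140;  b_53 = 118;  b_54 = 229;  b_55 = 85;  b_56 = 28
  b_57 = 2;  b_58 = 173;  b_59 = 81;  b_60 = 252;  b_61 = 30;  b_62 = 229
  b_63 = 189;  b_64 = 44;  b_65 = 74;  b_66 = 141;  b_67 = 25;  b_68 = 172
  b_69 = 6;  b_70 = 165;  b_71 = 229;  b_72 = 124;  b_73 = 210;  b_74 = 45
  b_75 = 161;  b_76 = 156;  b_77 = 46;  b_78 = 37;  b_79 = 205;  b_80 = 12
  b_81 = 154;  b_82 = 141;  b_83 = 233;  b_84 = 204;  b_85 = 150;  b_86 = 101
  b_87 = 117;  b_88 = 220;  b_89 = 162;  b_90 = 173;  b_91 = 241;  b_92 = 60
  b_93 = 62;  b_94 = 101;  b_95 = 221;  b_96 = 236;  b_97 = 234;  b_98 = 141
  b_99 = 185;  b_100 = 236;  b_101 = 38;  b_102 = 37;  b_103 = 5;  b_104 = 60
  b_105 = 114;  b_106 = 45;  b_107 = 65;  b_108 = 220;  b_109 = 78;  b_110 = 165
  b_111 = 237;  b_112 = 204;  b_113 = 58;  b_114 = 141;  b_115 = 137;  b_116 = 12
  b_117 = 182;  b_118 = 229;  b_119 = 149;  b_120 = 156;  b_121 = 66;  b_122 = 173
  b_123 = 145;  b_124 = 124;  b_125 = 94;  b_126 = 229;  b_127 = 253;  b_128 = 172
  b_129 = 138;  b_130 = 141;  b_131 = 89;  b_132 = 44;  b_133 = 70;  b_134 = 165
  b_135 = 37;  b_136 = 252;  b_137 = 18;  b_138 = 45;  b_139 = 225;  b_140 = 28
  b_141 = 110;  b_142 = 37;  b_143 = 13;  b_144 = 140;  b_145 = 218;  b_146 = 141
  b_147 = 41;  b_148 = 76;  b_149 = 214;  b_150 = 101;  b_151 = 181;  b_152 = 92
  b_153 = 226;  b_154 = 173;  b_155 = 49;  b_156 = 188;  b_157 = 126;  b_158 = 101
  b_159 = 29;  b_160 = 108;  b_161 = 42;  b_162 = 141;  b_163 = 249;  b_164 = 108
  b_165 = 102;  b_166 = 37;  b_167 = 69;  b_168 = 188;  b_169 = 178;  b_170 = 45
  b_171 = 129;  b_172 = 92;  b_173 = 142;  b_174 = 165;  b_175 = 45;  b_176 = 76
  b_177 = 122;  b_178 = 141;  b_179 = 201;  b_180 = 140;  b_181 = 246;  b_182 = 229
  b_183 = 213;  b_184 = 28;  b_185 = 130;  b_186 = 173;  b_187 = 209;  b_188 = 252
  b_189 = 158;  b_190 = 229;  b_191 = 61;  b_192 = 44;  b_193 = 202;  b_194 = 141
  b_195 = 153;  b_196 = 172;  b_197 = 134;  b_198 = 165;  b_199 = 101;  b_200 = 124
  b_201 = 82;  b_202 = 45;  b_203 = 33;  b_204 = 156;  b_205 = 174;  b_206 = 37
  b_207 = 77;  b_208 = 12;  b_209 = 26;  b_210 = 141;  b_211 = 105;  b_212 = 204
  b_213 = 22;  b_214 = 101;  b_215 = 245;  b_216 = 220;  b_217 = 34;  b_218 = 173
  b_219 = 113;  b_220 = 60;  b_221 = 190;  b_222 = 101;  b_223 = 93;  b_224 = 236
  b_225 = 106;  b_226 = 141;  b_227 = 57;  b_228 = 236;  b_229 = 166;  b_230 = 37
  b_231 = 133;  b_232 = 60;  b_233 = 242;  b_234 = 45;  b_235 = 193;  b_236 = 220
  b_237 = 206;  b_238 = 165;  b_239 = 109;  b_240 = 204;  b_241 = 186;  b_242 = 141
  b_243 = 9;  b_244 = 12;  b_245 = 54;  b_246 = 229;  b_247 = 21;  b_248 = 156
  b_249 = 194;  b_250 = 173;  b_251 = 17;  b_252 = 124;  b_253 = 222;  b_254 = 229
  b_255 = 125;  b_256 = 172;  b_257 = 10;  b_258 = 141;  b_259 = 217;  b_260 = 44
  b_261 = 198;  b_262 = 165;  b_263 = 165;  b_264 = 252;  b_265 = 146
b_266 = 171·146 + 63·252 + 167·165 = 45
b_267 = 171·45 + 63·146 + 167·252 = 97

97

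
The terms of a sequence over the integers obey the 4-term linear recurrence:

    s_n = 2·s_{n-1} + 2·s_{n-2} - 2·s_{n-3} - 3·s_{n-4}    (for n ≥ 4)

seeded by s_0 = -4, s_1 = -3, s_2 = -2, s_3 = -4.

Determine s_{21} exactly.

14170009

s_4 = 2·-4 + 2·-2 + -2·-3 + -3·-4 = 6
s_5 = 2·6 + 2·-4 + -2·-2 + -3·-3 = 17
s_6 = 2·17 + 2·6 + -2·-4 + -3·-2 = 60
s_7 = 2·60 + 2·17 + -2·6 + -3·-4 = 154
s_8 = 2·154 + 2·60 + -2·17 + -3·6 = 376
s_9 = 2·376 + 2·154 + -2·60 + -3·17 = 889
s_10 = 2·889 + 2·376 + -2·154 + -3·60 = 2042
s_11 = 2·2042 + 2·889 + -2·376 + -3·154 = 4648
s_12 = 2·4648 + 2·2042 + -2·889 + -3·376 = 10474
s_13 = 2·10474 + 2·4648 + -2·2042 + -3·889 = 23493
s_14 = 2·23493 + 2·10474 + -2·4648 + -3·2042 = 52512
s_15 = 2·52512 + 2·23493 + -2·10474 + -3·4648 = 117118
s_16 = 2·117118 + 2·52512 + -2·23493 + -3·10474 = 260852
s_17 = 2·260852 + 2·117118 + -2·52512 + -3·23493 = 580437
s_18 = 2·580437 + 2·260852 + -2·117118 + -3·52512 = 1290806
s_19 = 2·1290806 + 2·580437 + -2·260852 + -3·117118 = 2869428
s_20 = 2·2869428 + 2·1290806 + -2·580437 + -3·260852 = 6377038
s_21 = 2·6377038 + 2·2869428 + -2·1290806 + -3·580437 = 14170009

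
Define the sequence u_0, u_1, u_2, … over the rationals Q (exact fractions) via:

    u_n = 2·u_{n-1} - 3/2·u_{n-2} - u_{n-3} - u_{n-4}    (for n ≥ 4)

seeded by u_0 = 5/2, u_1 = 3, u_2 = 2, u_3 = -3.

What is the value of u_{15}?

u_4 = 2·-3 + -3/2·2 + -1·3 + -1·5/2 = -29/2
u_5 = 2·-29/2 + -3/2·-3 + -1·2 + -1·3 = -59/2
u_6 = 2·-59/2 + -3/2·-29/2 + -1·-3 + -1·2 = -145/4
u_7 = 2·-145/4 + -3/2·-59/2 + -1·-29/2 + -1·-3 = -43/4
u_8 = 2·-43/4 + -3/2·-145/4 + -1·-59/2 + -1·-29/2 = 615/8
u_9 = 2·615/8 + -3/2·-43/4 + -1·-145/4 + -1·-59/2 = 1885/8
u_10 = 2·1885/8 + -3/2·615/8 + -1·-43/4 + -1·-145/4 = 6447/16
u_11 = 2·6447/16 + -3/2·1885/8 + -1·615/8 + -1·-43/4 = 6181/16
u_12 = 2·6181/16 + -3/2·6447/16 + -1·1885/8 + -1·615/8 = -4617/32
u_13 = 2·-4617/32 + -3/2·6181/16 + -1·6447/16 + -1·1885/8 = -48211/32
u_14 = 2·-48211/32 + -3/2·-4617/32 + -1·6181/16 + -1·6447/16 = -229505/64
u_15 = 2·-229505/64 + -3/2·-48211/32 + -1·-4617/32 + -1·6181/16 = -329867/64

-329867/64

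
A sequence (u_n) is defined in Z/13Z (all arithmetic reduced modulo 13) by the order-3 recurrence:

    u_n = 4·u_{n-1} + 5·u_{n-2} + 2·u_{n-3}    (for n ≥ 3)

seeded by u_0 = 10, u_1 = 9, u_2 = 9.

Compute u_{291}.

u_3 = 4·9 + 5·9 + 2·10 = 10
u_4 = 4·10 + 5·9 + 2·9 = 12
u_5 = 4·12 + 5·10 + 2·9 = 12
u_6 = 4·12 + 5·12 + 2·10 = 11
u_7 = 4·11 + 5·12 + 2·12 = 11
u_8 = 4·11 + 5·11 + 2·12 = 6
Continuing the recurrence:
  u_9 = 10;  u_10 = 1;  u_11 = 1;  u_12 = 3;  u_13 = 6;  u_14 = 2
  u_15 = 5;  u_16 = 3;  u_17 = 2;  u_18 = 7;  u_19 = 5;  u_20 = 7
  u_21 = 2;  u_22 = 1;  u_23 = 2;  u_24 = 4;  u_25 = 2;  u_26 = 6
  u_27 = 3;  u_28 = 7;  u_29 = 3;  u_30 = 1;  u_31 = 7;  u_32 = 0
  u_33 = 11;  u_34 = 6;  u_35 = 1;  u_36 = 4;  u_37 = 7;  u_38 = 11
  u_39 = 9;  u_40 = 1;  u_41 = 6;  u_42 = 8;  u_43 = 12;  u_44 = 9
  u_45 = 8;  u_46 = 10;  u_47 = 7;  u_48 = 3;  u_49 = 2;  u_50 = 11
  u_51 = 8;  u_52 = 0;  u_53 = 10;  u_54 = 4;  u_55 = 1;  u_56 = 5
  u_57 = 7;  u_58 = 3;  u_59 = 5;  u_60 = 10;  u_61 = 6;  u_62 = 6
  u_63 = 9;  u_64 = 0;  u_65 = 5;  u_66 = 12;  u_67 = 8;  u_68 = 11
  u_69 = 4;  u_70 = 9;  u_71 = 0;  u_72 = 1;  u_73 = 9;  u_74 = 2
  u_75 = 3;  u_76 = 1;  u_77 = 10;  u_78 = 12;  u_79 = 9;  u_80 = 12
  u_81 = 0;  u_82 = 0;  u_83 = 11;  u_84 = 5;  u_85 = 10;  u_86 = 9
  u_87 = 5;  u_88 = 7;  u_89 = 6;  u_90 = 4;  u_91 = 8;  u_92 = 12
  u_93 = 5;  u_94 = 5;  u_95 = 4;  u_96 = 12;  u_97 = 0;  u_98 = 3
  u_99 = 10;  u_100 = 3;  u_101 = 3;  u_102 = 8;  u_103 = 1;  u_104 = 11
  u_105 = 0;  u_106 = 5;  u_107 = 3;  u_108 = 11;  u_109 = 4;  u_110 = 12
  u_111 = 12;  u_112 = 12;  u_113 = 2;  u_114 = 1;  u_115 = 12;  u_116 = 5
  u_117 = 4;  u_118 = 0;  u_119 = 4;  u_120 = 11;  u_121 = 12;  u_122 = 7
  u_123 = 6;  u_124 = 5;  u_125 = 12;  u_126 = 7;  u_127 = 7;  u_128 = 9
  u_129 = 7;  u_130 = 9;  u_131 = 11;  u_132 = 12;  u_133 = 4;  u_134 = 7
  u_135 = 7;  u_136 = 6;  u_137 = 8;  u_138 = 11;  u_139 = 5;  u_140 = 0
  u_141 = 8;  u_142 = 3;  u_143 = 0;  u_144 = 5;  u_145 = 0;  u_146 = 12
  u_147 = 6;  u_148 = 6;  u_149 = 0;  u_150 = 3;  u_151 = 11;  u_152 = 7
  u_153 = 11;  u_154 = 10;  u_155 = 5;  u_156 = 1;  u_157 = 10;  u_158 = 3
  u_159 = 12;  u_160 = 5;  u_161 = 8;  u_162 = 3;  u_163 = 10;  u_164 = 6
  u_165 = 2;  u_166 = 6;  u_167 = 7;  u_168 = 10;  u_169 = 9;  u_170 = 9
  u_171 = 10;  u_172 = 12;  u_173 = 12;  u_174 = 11;  u_175 = 11;  u_176 = 6
  u_177 = 10;  u_178 = 1;  u_179 = 1;  u_180 = 3;  u_181 = 6;  u_182 = 2
  u_183 = 5;  u_184 = 3;  u_185 = 2;  u_186 = 7;  u_187 = 5;  u_188 = 7
  u_189 = 2;  u_190 = 1;  u_191 = 2;  u_192 = 4;  u_193 = 2;  u_194 = 6
  u_195 = 3;  u_196 = 7;  u_197 = 3;  u_198 = 1;  u_199 = 7;  u_200 = 0
  u_201 = 11;  u_202 = 6;  u_203 = 1;  u_204 = 4;  u_205 = 7;  u_206 = 11
  u_207 = 9;  u_208 = 1;  u_209 = 6;  u_210 = 8;  u_211 = 12;  u_212 = 9
  u_213 = 8;  u_214 = 10;  u_215 = 7;  u_216 = 3;  u_217 = 2;  u_218 = 11
  u_219 = 8;  u_220 = 0;  u_221 = 10;  u_222 = 4;  u_223 = 1;  u_224 = 5
  u_225 = 7;  u_226 = 3;  u_227 = 5;  u_228 = 10;  u_229 = 6;  u_230 = 6
  u_231 = 9;  u_232 = 0;  u_233 = 5;  u_234 = 12;  u_235 = 8;  u_236 = 11
  u_237 = 4;  u_238 = 9;  u_239 = 0;  u_240 = 1;  u_241 = 9;  u_242 = 2
  u_243 = 3;  u_244 = 1;  u_245 = 10;  u_246 = 12;  u_247 = 9;  u_248 = 12
  u_249 = 0;  u_250 = 0;  u_251 = 11;  u_252 = 5;  u_253 = 10;  u_254 = 9
  u_255 = 5;  u_256 = 7;  u_257 = 6;  u_258 = 4;  u_259 = 8;  u_260 = 12
  u_261 = 5;  u_262 = 5;  u_263 = 4;  u_264 = 12;  u_265 = 0;  u_266 = 3
  u_267 = 10;  u_268 = 3;  u_269 = 3;  u_270 = 8;  u_271 = 1;  u_272 = 11
  u_273 = 0;  u_274 = 5;  u_275 = 3;  u_276 = 11;  u_277 = 4;  u_278 = 12
  u_279 = 12;  u_280 = 12;  u_281 = 2;  u_282 = 1;  u_283 = 12;  u_284 = 5
  u_285 = 4;  u_286 = 0;  u_287 = 4;  u_288 = 11;  u_289 = 12
u_290 = 4·12 + 5·11 + 2·4 = 7
u_291 = 4·7 + 5·12 + 2·11 = 6

6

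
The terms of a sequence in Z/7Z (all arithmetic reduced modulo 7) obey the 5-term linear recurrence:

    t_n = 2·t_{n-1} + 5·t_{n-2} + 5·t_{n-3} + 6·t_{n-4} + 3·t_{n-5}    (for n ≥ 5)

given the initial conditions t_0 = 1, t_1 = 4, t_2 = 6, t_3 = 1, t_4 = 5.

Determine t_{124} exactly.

6

t_5 = 2·5 + 5·1 + 5·6 + 6·4 + 3·1 = 2
t_6 = 2·2 + 5·5 + 5·1 + 6·6 + 3·4 = 5
t_7 = 2·5 + 5·2 + 5·5 + 6·1 + 3·6 = 6
t_8 = 2·6 + 5·5 + 5·2 + 6·5 + 3·1 = 3
t_9 = 2·3 + 5·6 + 5·5 + 6·2 + 3·5 = 4
t_10 = 2·4 + 5·3 + 5·6 + 6·5 + 3·2 = 5
Continuing the recurrence:
  t_11 = 5;  t_12 = 0;  t_13 = 6;  t_14 = 2;  t_15 = 2;  t_16 = 3
  t_17 = 6;  t_18 = 4;  t_19 = 1;  t_20 = 6;  t_21 = 5;  t_22 = 3
  t_23 = 2;  t_24 = 6;  t_25 = 1;  t_26 = 5;  t_27 = 3;  t_28 = 1
  t_29 = 3;  t_30 = 3;  t_31 = 3;  t_32 = 2;  t_33 = 6;  t_34 = 1
  t_35 = 6;  t_36 = 5;  t_37 = 3;  t_38 = 1;  t_39 = 4;  t_40 = 6
  t_41 = 0;  t_42 = 2;  t_43 = 5;  t_44 = 5;  t_45 = 0;  t_46 = 6
  t_47 = 3;  t_48 = 4;  t_49 = 5;  t_50 = 4;  t_51 = 5;  t_52 = 4
  t_53 = 4;  t_54 = 1;  t_55 = 0;  t_56 = 1;  t_57 = 1;  t_58 = 4
  t_59 = 0;  t_60 = 3;  t_61 = 0;  t_62 = 0;  t_63 = 6;  t_64 = 2
  t_65 = 1;  t_66 = 0;  t_67 = 2;  t_68 = 4;  t_69 = 2;  t_70 = 2
  t_71 = 4;  t_72 = 2;  t_73 = 2;  t_74 = 3;  t_75 = 0;  t_76 = 0
  t_77 = 5;  t_78 = 6;  t_79 = 4;  t_80 = 0;  t_81 = 3;  t_82 = 0
  t_83 = 1;  t_84 = 1;  t_85 = 4;  t_86 = 6;  t_87 = 1;  t_88 = 5
  t_89 = 2;  t_90 = 5;  t_91 = 6;  t_92 = 3;  t_93 = 4;  t_94 = 5
  t_95 = 5;  t_96 = 0;  t_97 = 6;  t_98 = 2;  t_99 = 2;  t_100 = 3
  t_101 = 6;  t_102 = 4;  t_103 = 1;  t_104 = 6;  t_105 = 5;  t_106 = 3
  t_107 = 2;  t_108 = 6;  t_109 = 1;  t_110 = 5;  t_111 = 3;  t_112 = 1
  t_113 = 3;  t_114 = 3;  t_115 = 3;  t_116 = 2;  t_117 = 6;  t_118 = 1
  t_119 = 6;  t_120 = 5;  t_121 = 3;  t_122 = 1
t_123 = 2·1 + 5·3 + 5·5 + 6·6 + 3·1 = 4
t_124 = 2·4 + 5·1 + 5·3 + 6·5 + 3·6 = 6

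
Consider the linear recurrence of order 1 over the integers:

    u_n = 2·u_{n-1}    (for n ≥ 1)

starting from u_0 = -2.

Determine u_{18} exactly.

-524288

u_1 = 2·-2 = -4
u_2 = 2·-4 = -8
u_3 = 2·-8 = -16
u_4 = 2·-16 = -32
u_5 = 2·-32 = -64
u_6 = 2·-64 = -128
u_7 = 2·-128 = -256
u_8 = 2·-256 = -512
u_9 = 2·-512 = -1024
u_10 = 2·-1024 = -2048
u_11 = 2·-2048 = -4096
u_12 = 2·-4096 = -8192
u_13 = 2·-8192 = -16384
u_14 = 2·-16384 = -32768
u_15 = 2·-32768 = -65536
u_16 = 2·-65536 = -131072
u_17 = 2·-131072 = -262144
u_18 = 2·-262144 = -524288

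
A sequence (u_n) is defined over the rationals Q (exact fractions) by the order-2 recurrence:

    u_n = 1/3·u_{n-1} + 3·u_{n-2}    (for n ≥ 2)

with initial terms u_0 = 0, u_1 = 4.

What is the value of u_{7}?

96772/729

u_2 = 1/3·4 + 3·0 = 4/3
u_3 = 1/3·4/3 + 3·4 = 112/9
u_4 = 1/3·112/9 + 3·4/3 = 220/27
u_5 = 1/3·220/27 + 3·112/9 = 3244/81
u_6 = 1/3·3244/81 + 3·220/27 = 9184/243
u_7 = 1/3·9184/243 + 3·3244/81 = 96772/729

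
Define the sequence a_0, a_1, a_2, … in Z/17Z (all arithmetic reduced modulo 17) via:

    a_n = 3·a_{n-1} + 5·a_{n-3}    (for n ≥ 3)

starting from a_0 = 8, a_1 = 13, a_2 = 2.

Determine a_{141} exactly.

12

a_3 = 3·2 + 0·13 + 5·8 = 12
a_4 = 3·12 + 0·2 + 5·13 = 16
a_5 = 3·16 + 0·12 + 5·2 = 7
a_6 = 3·7 + 0·16 + 5·12 = 13
a_7 = 3·13 + 0·7 + 5·16 = 0
a_8 = 3·0 + 0·13 + 5·7 = 1
a_9 = 3·1 + 0·0 + 5·13 = 0
a_10 = 3·0 + 0·1 + 5·0 = 0
a_11 = 3·0 + 0·0 + 5·1 = 5
a_12 = 3·5 + 0·0 + 5·0 = 15
a_13 = 3·15 + 0·5 + 5·0 = 11
a_14 = 3·11 + 0·15 + 5·5 = 7
a_15 = 3·7 + 0·11 + 5·15 = 11
a_16 = 3·11 + 0·7 + 5·11 = 3
a_17 = 3·3 + 0·11 + 5·7 = 10
a_18 = 3·10 + 0·3 + 5·11 = 0
a_19 = 3·0 + 0·10 + 5·3 = 15
a_20 = 3·15 + 0·0 + 5·10 = 10
a_21 = 3·10 + 0·15 + 5·0 = 13
a_22 = 3·13 + 0·10 + 5·15 = 12
a_23 = 3·12 + 0·13 + 5·10 = 1
a_24 = 3·1 + 0·12 + 5·13 = 0
a_25 = 3·0 + 0·1 + 5·12 = 9
a_26 = 3·9 + 0·0 + 5·1 = 15
a_27 = 3·15 + 0·9 + 5·0 = 11
a_28 = 3·11 + 0·15 + 5·9 = 10
a_29 = 3·10 + 0·11 + 5·15 = 3
a_30 = 3·3 + 0·10 + 5·11 = 13
a_31 = 3·13 + 0·3 + 5·10 = 4
a_32 = 3·4 + 0·13 + 5·3 = 10
a_33 = 3·10 + 0·4 + 5·13 = 10
a_34 = 3·10 + 0·10 + 5·4 = 16
a_35 = 3·16 + 0·10 + 5·10 = 13
a_36 = 3·13 + 0·16 + 5·10 = 4
a_37 = 3·4 + 0·13 + 5·16 = 7
a_38 = 3·7 + 0·4 + 5·13 = 1
a_39 = 3·1 + 0·7 + 5·4 = 6
a_40 = 3·6 + 0·1 + 5·7 = 2
a_41 = 3·2 + 0·6 + 5·1 = 11
a_42 = 3·11 + 0·2 + 5·6 = 12
a_43 = 3·12 + 0·11 + 5·2 = 12
a_44 = 3·12 + 0·12 + 5·11 = 6
a_45 = 3·6 + 0·12 + 5·12 = 10
a_46 = 3·10 + 0·6 + 5·12 = 5
a_47 = 3·5 + 0·10 + 5·6 = 11
a_48 = 3·11 + 0·5 + 5·10 = 15
a_49 = 3·15 + 0·11 + 5·5 = 2
a_50 = 3·2 + 0·15 + 5·11 = 10
a_51 = 3·10 + 0·2 + 5·15 = 3
a_52 = 3·3 + 0·10 + 5·2 = 2
a_53 = 3·2 + 0·3 + 5·10 = 5
a_54 = 3·5 + 0·2 + 5·3 = 13
a_55 = 3·13 + 0·5 + 5·2 = 15
a_56 = 3·15 + 0·13 + 5·5 = 2
a_57 = 3·2 + 0·15 + 5·13 = 3
a_58 = 3·3 + 0·2 + 5·15 = 16
a_59 = 3·16 + 0·3 + 5·2 = 7
a_60 = 3·7 + 0·16 + 5·3 = 2
a_61 = 3·2 + 0·7 + 5·16 = 1
a_62 = 3·1 + 0·2 + 5·7 = 4
a_63 = 3·4 + 0·1 + 5·2 = 5
a_64 = 3·5 + 0·4 + 5·1 = 3
a_65 = 3·3 + 0·5 + 5·4 = 12
a_66 = 3·12 + 0·3 + 5·5 = 10
a_67 = 3·10 + 0·12 + 5·3 = 11
a_68 = 3·11 + 0·10 + 5·12 = 8
a_69 = 3·8 + 0·11 + 5·10 = 6
a_70 = 3·6 + 0·8 + 5·11 = 5
a_71 = 3·5 + 0·6 + 5·8 = 4
a_72 = 3·4 + 0·5 + 5·6 = 8
a_73 = 3·8 + 0·4 + 5·5 = 15
a_74 = 3·15 + 0·8 + 5·4 = 14
a_75 = 3·14 + 0·15 + 5·8 = 14
a_76 = 3·14 + 0·14 + 5·15 = 15
a_77 = 3·15 + 0·14 + 5·14 = 13
a_78 = 3·13 + 0·15 + 5·14 = 7
a_79 = 3·7 + 0·13 + 5·15 = 11
a_80 = 3·11 + 0·7 + 5·13 = 13
a_81 = 3·13 + 0·11 + 5·7 = 6
a_82 = 3·6 + 0·13 + 5·11 = 5
a_83 = 3·5 + 0·6 + 5·13 = 12
a_84 = 3·12 + 0·5 + 5·6 = 15
a_85 = 3·15 + 0·12 + 5·5 = 2
a_86 = 3·2 + 0·15 + 5·12 = 15
a_87 = 3·15 + 0·2 + 5·15 = 1
a_88 = 3·1 + 0·15 + 5·2 = 13
a_89 = 3·13 + 0·1 + 5·15 = 12
a_90 = 3·12 + 0·13 + 5·1 = 7
a_91 = 3·7 + 0·12 + 5·13 = 1
a_92 = 3·1 + 0·7 + 5·12 = 12
a_93 = 3·12 + 0·1 + 5·7 = 3
a_94 = 3·3 + 0·12 + 5·1 = 14
a_95 = 3·14 + 0·3 + 5·12 = 0
a_96 = 3·0 + 0·14 + 5·3 = 15
a_97 = 3·15 + 0·0 + 5·14 = 13
a_98 = 3·13 + 0·15 + 5·0 = 5
a_99 = 3·5 + 0·13 + 5·15 = 5
a_100 = 3·5 + 0·5 + 5·13 = 12
a_101 = 3·12 + 0·5 + 5·5 = 10
a_102 = 3·10 + 0·12 + 5·5 = 4
a_103 = 3·4 + 0·10 + 5·12 = 4
a_104 = 3·4 + 0·4 + 5·10 = 11
a_105 = 3·11 + 0·4 + 5·4 = 2
a_106 = 3·2 + 0·11 + 5·4 = 9
a_107 = 3·9 + 0·2 + 5·11 = 14
a_108 = 3·14 + 0·9 + 5·2 = 1
a_109 = 3·1 + 0·14 + 5·9 = 14
a_110 = 3·14 + 0·1 + 5·14 = 10
a_111 = 3·10 + 0·14 + 5·1 = 1
a_112 = 3·1 + 0·10 + 5·14 = 5
a_113 = 3·5 + 0·1 + 5·10 = 14
a_114 = 3·14 + 0·5 + 5·1 = 13
a_115 = 3·13 + 0·14 + 5·5 = 13
a_116 = 3·13 + 0·13 + 5·14 = 7
a_117 = 3·7 + 0·13 + 5·13 = 1
a_118 = 3·1 + 0·7 + 5·13 = 0
a_119 = 3·0 + 0·1 + 5·7 = 1
a_120 = 3·1 + 0·0 + 5·1 = 8
a_121 = 3·8 + 0·1 + 5·0 = 7
a_122 = 3·7 + 0·8 + 5·1 = 9
a_123 = 3·9 + 0·7 + 5·8 = 16
a_124 = 3·16 + 0·9 + 5·7 = 15
a_125 = 3·15 + 0·16 + 5·9 = 5
a_126 = 3·5 + 0·15 + 5·16 = 10
a_127 = 3·10 + 0·5 + 5·15 = 3
a_128 = 3·3 + 0·10 + 5·5 = 0
a_129 = 3·0 + 0·3 + 5·10 = 16
a_130 = 3·16 + 0·0 + 5·3 = 12
a_131 = 3·12 + 0·16 + 5·0 = 2
a_132 = 3·2 + 0·12 + 5·16 = 1
a_133 = 3·1 + 0·2 + 5·12 = 12
a_134 = 3·12 + 0·1 + 5·2 = 12
a_135 = 3·12 + 0·12 + 5·1 = 7
a_136 = 3·7 + 0·12 + 5·12 = 13
a_137 = 3·13 + 0·7 + 5·12 = 14
a_138 = 3·14 + 0·13 + 5·7 = 9
a_139 = 3·9 + 0·14 + 5·13 = 7
a_140 = 3·7 + 0·9 + 5·14 = 6
a_141 = 3·6 + 0·7 + 5·9 = 12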